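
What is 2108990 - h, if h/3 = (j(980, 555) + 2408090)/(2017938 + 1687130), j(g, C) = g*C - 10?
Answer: 1953485626345/926267 ≈ 2.1090e+6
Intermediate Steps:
j(g, C) = -10 + C*g (j(g, C) = C*g - 10 = -10 + C*g)
h = 2213985/926267 (h = 3*(((-10 + 555*980) + 2408090)/(2017938 + 1687130)) = 3*(((-10 + 543900) + 2408090)/3705068) = 3*((543890 + 2408090)*(1/3705068)) = 3*(2951980*(1/3705068)) = 3*(737995/926267) = 2213985/926267 ≈ 2.3902)
2108990 - h = 2108990 - 1*2213985/926267 = 2108990 - 2213985/926267 = 1953485626345/926267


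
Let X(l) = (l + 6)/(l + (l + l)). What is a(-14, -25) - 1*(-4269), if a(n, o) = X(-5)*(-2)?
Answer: 64037/15 ≈ 4269.1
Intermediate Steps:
X(l) = (6 + l)/(3*l) (X(l) = (6 + l)/(l + 2*l) = (6 + l)/((3*l)) = (6 + l)*(1/(3*l)) = (6 + l)/(3*l))
a(n, o) = 2/15 (a(n, o) = ((1/3)*(6 - 5)/(-5))*(-2) = ((1/3)*(-1/5)*1)*(-2) = -1/15*(-2) = 2/15)
a(-14, -25) - 1*(-4269) = 2/15 - 1*(-4269) = 2/15 + 4269 = 64037/15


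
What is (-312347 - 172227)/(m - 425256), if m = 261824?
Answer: 242287/81716 ≈ 2.9650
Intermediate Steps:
(-312347 - 172227)/(m - 425256) = (-312347 - 172227)/(261824 - 425256) = -484574/(-163432) = -484574*(-1/163432) = 242287/81716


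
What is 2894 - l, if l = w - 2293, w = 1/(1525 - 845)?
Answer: 3527159/680 ≈ 5187.0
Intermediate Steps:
w = 1/680 ≈ 0.0014706
l = -1559239/680 (l = 1/680 - 2293 = -1559239/680 ≈ -2293.0)
2894 - l = 2894 - 1*(-1559239/680) = 2894 + 1559239/680 = 3527159/680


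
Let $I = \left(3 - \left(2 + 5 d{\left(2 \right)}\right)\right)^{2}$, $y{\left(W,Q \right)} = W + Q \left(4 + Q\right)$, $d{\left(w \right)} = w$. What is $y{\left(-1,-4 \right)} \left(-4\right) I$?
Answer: $324$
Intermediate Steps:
$I = 81$ ($I = \left(3 - 12\right)^{2} = \left(-9\right)^{2} = 81$)
$y{\left(-1,-4 \right)} \left(-4\right) I = \left(-1 + \left(-4\right)^{2} + 4 \left(-4\right)\right) \left(-4\right) 81 = \left(-1 + 16 - 16\right) \left(-4\right) 81 = \left(-1\right) \left(-4\right) 81 = 4 \cdot 81 = 324$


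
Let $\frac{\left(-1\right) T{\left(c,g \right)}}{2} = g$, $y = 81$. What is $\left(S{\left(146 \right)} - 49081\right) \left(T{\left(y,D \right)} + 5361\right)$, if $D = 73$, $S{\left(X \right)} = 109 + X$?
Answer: $-254627590$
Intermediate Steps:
$T{\left(c,g \right)} = - 2 g$
$\left(S{\left(146 \right)} - 49081\right) \left(T{\left(y,D \right)} + 5361\right) = \left(\left(109 + 146\right) - 49081\right) \left(\left(-2\right) 73 + 5361\right) = \left(255 - 49081\right) \left(-146 + 5361\right) = \left(-48826\right) 5215 = -254627590$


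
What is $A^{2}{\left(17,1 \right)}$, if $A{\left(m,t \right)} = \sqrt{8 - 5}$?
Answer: $3$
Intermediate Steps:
$A{\left(m,t \right)} = \sqrt{3}$
$A^{2}{\left(17,1 \right)} = \left(\sqrt{3}\right)^{2} = 3$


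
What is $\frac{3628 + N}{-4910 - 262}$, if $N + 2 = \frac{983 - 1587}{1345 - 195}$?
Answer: $- \frac{521162}{743475} \approx -0.70098$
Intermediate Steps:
$N = - \frac{1452}{575}$ ($N = -2 + \frac{983 - 1587}{1345 - 195} = -2 - \frac{604}{1150} = -2 - \frac{302}{575} = - \frac{1452}{575} \approx -2.5252$)
$\frac{3628 + N}{-4910 - 262} = \frac{3628 - \frac{1452}{575}}{-4910 - 262} = \frac{2084648}{575 \left(-5172\right)} = \frac{2084648}{575} \left(- \frac{1}{5172}\right) = - \frac{521162}{743475}$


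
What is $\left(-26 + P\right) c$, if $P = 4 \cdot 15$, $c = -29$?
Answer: $-986$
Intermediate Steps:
$P = 60$
$\left(-26 + P\right) c = \left(-26 + 60\right) \left(-29\right) = 34 \left(-29\right) = -986$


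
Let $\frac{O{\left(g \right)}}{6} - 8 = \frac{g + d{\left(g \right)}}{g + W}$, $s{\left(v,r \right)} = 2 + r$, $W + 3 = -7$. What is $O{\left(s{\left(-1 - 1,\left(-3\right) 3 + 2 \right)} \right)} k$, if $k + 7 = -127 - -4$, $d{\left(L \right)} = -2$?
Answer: $-6604$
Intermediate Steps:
$W = -10$ ($W = -3 - 7 = -10$)
$k = -130$ ($k = -7 - 123 = -130$)
$O{\left(g \right)} = 48 + \frac{6 \left(-2 + g\right)}{-10 + g}$ ($O{\left(g \right)} = 48 + 6 \frac{g - 2}{g - 10} = 48 + 6 \frac{-2 + g}{-10 + g} = 48 + \frac{6 \left(-2 + g\right)}{-10 + g}$)
$O{\left(s{\left(-1 - 1,\left(-3\right) 3 + 2 \right)} \right)} k = \frac{6 \left(-82 + 9 \left(2 + \left(\left(-3\right) 3 + 2\right)\right)\right)}{-10 + \left(2 + \left(\left(-3\right) 3 + 2\right)\right)} \left(-130\right) = \frac{6 \left(-82 + 9 \left(2 + \left(-9 + 2\right)\right)\right)}{-10 + \left(2 + \left(-9 + 2\right)\right)} \left(-130\right) = \frac{6 \left(-82 + 9 \left(2 - 7\right)\right)}{-10 + \left(2 - 7\right)} \left(-130\right) = \frac{6 \left(-82 + 9 \left(-5\right)\right)}{-10 - 5} \left(-130\right) = \frac{6 \left(-82 - 45\right)}{-15} \left(-130\right) = 6 \left(- \frac{1}{15}\right) \left(-127\right) \left(-130\right) = \frac{254}{5} \left(-130\right) = -6604$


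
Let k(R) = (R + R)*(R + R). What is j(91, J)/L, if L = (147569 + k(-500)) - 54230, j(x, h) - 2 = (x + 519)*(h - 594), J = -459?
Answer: -642328/1093339 ≈ -0.58749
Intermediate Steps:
k(R) = 4*R² (k(R) = (2*R)*(2*R) = 4*R²)
j(x, h) = 2 + (-594 + h)*(519 + x) (j(x, h) = 2 + (x + 519)*(h - 594) = 2 + (519 + x)*(-594 + h) = 2 + (-594 + h)*(519 + x))
L = 1093339 (L = (147569 + 4*(-500)²) - 54230 = (147569 + 4*250000) - 54230 = (147569 + 1000000) - 54230 = 1147569 - 54230 = 1093339)
j(91, J)/L = (-308284 - 594*91 + 519*(-459) - 459*91)/1093339 = (-308284 - 54054 - 238221 - 41769)*(1/1093339) = -642328*1/1093339 = -642328/1093339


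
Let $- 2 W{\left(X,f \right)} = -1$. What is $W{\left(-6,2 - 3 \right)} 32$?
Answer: $16$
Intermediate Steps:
$W{\left(X,f \right)} = \frac{1}{2}$ ($W{\left(X,f \right)} = \left(- \frac{1}{2}\right) \left(-1\right) = \frac{1}{2}$)
$W{\left(-6,2 - 3 \right)} 32 = \frac{1}{2} \cdot 32 = 16$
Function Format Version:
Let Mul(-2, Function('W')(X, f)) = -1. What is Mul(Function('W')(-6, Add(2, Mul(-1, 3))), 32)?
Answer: 16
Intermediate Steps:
Function('W')(X, f) = Rational(1, 2) (Function('W')(X, f) = Mul(Rational(-1, 2), -1) = Rational(1, 2))
Mul(Function('W')(-6, Add(2, Mul(-1, 3))), 32) = Mul(Rational(1, 2), 32) = 16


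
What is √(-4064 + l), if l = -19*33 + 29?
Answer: 3*I*√518 ≈ 68.279*I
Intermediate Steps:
l = -598 (l = -627 + 29 = -598)
√(-4064 + l) = √(-4064 - 598) = √(-4662) = 3*I*√518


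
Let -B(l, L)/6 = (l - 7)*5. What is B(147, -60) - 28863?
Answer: -33063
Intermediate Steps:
B(l, L) = 210 - 30*l (B(l, L) = -6*(l - 7)*5 = -6*(-7 + l)*5 = -6*(-35 + 5*l) = 210 - 30*l)
B(147, -60) - 28863 = (210 - 30*147) - 28863 = (210 - 4410) - 28863 = -4200 - 28863 = -33063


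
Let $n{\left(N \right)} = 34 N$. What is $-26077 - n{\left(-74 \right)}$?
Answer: $-23561$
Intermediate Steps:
$-26077 - n{\left(-74 \right)} = -26077 - 34 \left(-74\right) = -26077 - -2516 = -26077 + 2516 = -23561$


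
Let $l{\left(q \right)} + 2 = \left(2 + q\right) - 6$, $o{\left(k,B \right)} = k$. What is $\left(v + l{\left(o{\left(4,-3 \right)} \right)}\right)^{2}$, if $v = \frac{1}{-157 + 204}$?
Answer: $\frac{8649}{2209} \approx 3.9153$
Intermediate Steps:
$l{\left(q \right)} = -6 + q$ ($l{\left(q \right)} = -2 + \left(\left(2 + q\right) - 6\right) = -2 + \left(-4 + q\right) = -6 + q$)
$v = \frac{1}{47} \approx 0.021277$
$\left(v + l{\left(o{\left(4,-3 \right)} \right)}\right)^{2} = \left(\frac{1}{47} + \left(-6 + 4\right)\right)^{2} = \left(\frac{1}{47} - 2\right)^{2} = \left(- \frac{93}{47}\right)^{2} = \frac{8649}{2209}$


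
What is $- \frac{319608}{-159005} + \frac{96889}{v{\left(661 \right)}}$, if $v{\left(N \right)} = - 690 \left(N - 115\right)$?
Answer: $\frac{46155289}{26331228} \approx 1.7529$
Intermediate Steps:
$v{\left(N \right)} = 79350 - 690 N$ ($v{\left(N \right)} = - 690 \left(-115 + N\right) = 79350 - 690 N$)
$- \frac{319608}{-159005} + \frac{96889}{v{\left(661 \right)}} = - \frac{319608}{-159005} + \frac{96889}{79350 - 456090} = \left(-319608\right) \left(- \frac{1}{159005}\right) + \frac{96889}{79350 - 456090} = \frac{319608}{159005} + \frac{96889}{-376740} = \frac{319608}{159005} + 96889 \left(- \frac{1}{376740}\right) = \frac{319608}{159005} - \frac{7453}{28980} = \frac{46155289}{26331228}$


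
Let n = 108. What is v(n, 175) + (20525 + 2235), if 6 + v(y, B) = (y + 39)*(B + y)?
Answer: 64355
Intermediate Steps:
v(y, B) = -6 + (39 + y)*(B + y) (v(y, B) = -6 + (y + 39)*(B + y) = -6 + (39 + y)*(B + y))
v(n, 175) + (20525 + 2235) = (-6 + 108² + 39*175 + 39*108 + 175*108) + (20525 + 2235) = (-6 + 11664 + 6825 + 4212 + 18900) + 22760 = 41595 + 22760 = 64355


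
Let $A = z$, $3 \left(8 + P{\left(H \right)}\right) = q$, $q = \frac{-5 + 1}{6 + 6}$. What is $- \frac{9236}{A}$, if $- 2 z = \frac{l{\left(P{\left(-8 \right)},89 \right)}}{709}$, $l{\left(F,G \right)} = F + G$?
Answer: $\frac{14733729}{91} \approx 1.6191 \cdot 10^{5}$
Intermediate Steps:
$q = - \frac{1}{3}$ ($q = - \frac{4}{12} = \left(-4\right) \frac{1}{12} = - \frac{1}{3} \approx -0.33333$)
$P{\left(H \right)} = - \frac{73}{9}$ ($P{\left(H \right)} = -8 + \frac{1}{3} \left(- \frac{1}{3}\right) = -8 - \frac{1}{9} = - \frac{73}{9}$)
$z = - \frac{364}{6381}$ ($z = - \frac{\left(- \frac{73}{9} + 89\right) \frac{1}{709}}{2} = - \frac{\frac{728}{9} \cdot \frac{1}{709}}{2} = \left(- \frac{1}{2}\right) \frac{728}{6381} = - \frac{364}{6381} \approx -0.057044$)
$A = - \frac{364}{6381} \approx -0.057044$
$- \frac{9236}{A} = - \frac{9236}{- \frac{364}{6381}} = \left(-9236\right) \left(- \frac{6381}{364}\right) = \frac{14733729}{91}$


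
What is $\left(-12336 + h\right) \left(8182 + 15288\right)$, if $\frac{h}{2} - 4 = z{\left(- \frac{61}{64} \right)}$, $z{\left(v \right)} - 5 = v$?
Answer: $- \frac{4626371195}{16} \approx -2.8915 \cdot 10^{8}$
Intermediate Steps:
$z{\left(v \right)} = 5 + v$
$h = \frac{515}{32}$ ($h = 8 + 2 \left(5 - \frac{61}{64}\right) = 8 + 2 \cdot \frac{259}{64} = 8 + \frac{259}{32} = \frac{515}{32} \approx 16.094$)
$\left(-12336 + h\right) \left(8182 + 15288\right) = \left(-12336 + \frac{515}{32}\right) \left(8182 + 15288\right) = \left(- \frac{394237}{32}\right) 23470 = - \frac{4626371195}{16}$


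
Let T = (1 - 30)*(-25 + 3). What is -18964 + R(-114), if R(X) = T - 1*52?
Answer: -18378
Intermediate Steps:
T = 638 (T = -29*(-22) = 638)
R(X) = 586 (R(X) = 638 - 1*52 = 638 - 52 = 586)
-18964 + R(-114) = -18964 + 586 = -18378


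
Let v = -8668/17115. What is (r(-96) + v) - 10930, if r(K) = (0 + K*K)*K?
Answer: -15329332258/17115 ≈ -8.9567e+5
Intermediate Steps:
r(K) = K³ (r(K) = (0 + K²)*K = K²*K = K³)
v = -8668/17115 (v = -8668*1/17115 = -8668/17115 ≈ -0.50646)
(r(-96) + v) - 10930 = ((-96)³ - 8668/17115) - 10930 = (-884736 - 8668/17115) - 10930 = -15142265308/17115 - 10930 = -15329332258/17115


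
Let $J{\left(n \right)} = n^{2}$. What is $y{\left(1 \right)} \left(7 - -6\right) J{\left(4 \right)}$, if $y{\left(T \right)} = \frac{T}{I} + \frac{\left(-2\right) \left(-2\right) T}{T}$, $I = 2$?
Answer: $936$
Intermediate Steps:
$y{\left(T \right)} = 4 + \frac{T}{2}$ ($y{\left(T \right)} = \frac{T}{2} + \frac{\left(-2\right) \left(-2\right) T}{T} = T \frac{1}{2} + \frac{4 T}{T} = \frac{T}{2} + 4 = 4 + \frac{T}{2}$)
$y{\left(1 \right)} \left(7 - -6\right) J{\left(4 \right)} = \left(4 + \frac{1}{2} \cdot 1\right) \left(7 - -6\right) 4^{2} = \left(4 + \frac{1}{2}\right) \left(7 + 6\right) 16 = \frac{9}{2} \cdot 13 \cdot 16 = \frac{117}{2} \cdot 16 = 936$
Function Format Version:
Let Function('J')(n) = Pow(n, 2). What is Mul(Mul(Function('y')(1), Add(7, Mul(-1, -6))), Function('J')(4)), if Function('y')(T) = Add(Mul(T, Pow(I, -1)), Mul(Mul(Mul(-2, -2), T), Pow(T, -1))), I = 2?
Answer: 936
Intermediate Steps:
Function('y')(T) = Add(4, Mul(Rational(1, 2), T)) (Function('y')(T) = Add(Mul(T, Pow(2, -1)), Mul(Mul(Mul(-2, -2), T), Pow(T, -1))) = Add(Mul(T, Rational(1, 2)), Mul(Mul(4, T), Pow(T, -1))) = Add(Mul(Rational(1, 2), T), 4) = Add(4, Mul(Rational(1, 2), T)))
Mul(Mul(Function('y')(1), Add(7, Mul(-1, -6))), Function('J')(4)) = Mul(Mul(Add(4, Mul(Rational(1, 2), 1)), Add(7, Mul(-1, -6))), Pow(4, 2)) = Mul(Mul(Add(4, Rational(1, 2)), Add(7, 6)), 16) = Mul(Mul(Rational(9, 2), 13), 16) = Mul(Rational(117, 2), 16) = 936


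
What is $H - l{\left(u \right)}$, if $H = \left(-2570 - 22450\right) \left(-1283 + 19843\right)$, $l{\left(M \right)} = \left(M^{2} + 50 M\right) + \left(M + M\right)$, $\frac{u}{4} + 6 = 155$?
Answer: $-464757408$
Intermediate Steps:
$u = 596$ ($u = -24 + 4 \cdot 155 = -24 + 620 = 596$)
$l{\left(M \right)} = M^{2} + 52 M$ ($l{\left(M \right)} = \left(M^{2} + 50 M\right) + 2 M = M^{2} + 52 M$)
$H = -464371200$ ($H = \left(-25020\right) 18560 = -464371200$)
$H - l{\left(u \right)} = -464371200 - 596 \left(52 + 596\right) = -464371200 - 596 \cdot 648 = -464371200 - 386208 = -464757408$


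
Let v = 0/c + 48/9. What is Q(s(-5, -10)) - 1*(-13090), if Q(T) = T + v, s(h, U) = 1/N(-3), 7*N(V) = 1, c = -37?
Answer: 39307/3 ≈ 13102.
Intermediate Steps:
N(V) = ⅐ (N(V) = (⅐)*1 = ⅐)
v = 16/3 (v = 0/(-37) + 48/9 = 0*(-1/37) + 48*(⅑) = 0 + 16/3 = 16/3 ≈ 5.3333)
s(h, U) = 7 (s(h, U) = 1/(⅐) = 7)
Q(T) = 16/3 + T (Q(T) = T + 16/3 = 16/3 + T)
Q(s(-5, -10)) - 1*(-13090) = (16/3 + 7) - 1*(-13090) = 37/3 + 13090 = 39307/3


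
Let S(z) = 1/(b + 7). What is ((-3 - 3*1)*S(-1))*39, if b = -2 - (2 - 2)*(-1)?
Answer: -234/5 ≈ -46.800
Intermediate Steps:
b = -2 (b = -2 - 0*(-1) = -2 - 1*0 = -2 + 0 = -2)
S(z) = 1/5 (S(z) = 1/(-2 + 7) = 1/5)
((-3 - 3*1)*S(-1))*39 = ((-3 - 3*1)*(1/5))*39 = ((-3 - 3)*(1/5))*39 = -6*1/5*39 = -6/5*39 = -234/5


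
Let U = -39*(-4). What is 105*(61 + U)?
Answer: 22785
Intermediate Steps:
U = 156
105*(61 + U) = 105*(61 + 156) = 105*217 = 22785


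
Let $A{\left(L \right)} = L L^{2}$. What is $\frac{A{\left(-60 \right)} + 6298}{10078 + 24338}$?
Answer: $- \frac{104851}{17208} \approx -6.0932$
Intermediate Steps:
$A{\left(L \right)} = L^{3}$
$\frac{A{\left(-60 \right)} + 6298}{10078 + 24338} = \frac{\left(-60\right)^{3} + 6298}{10078 + 24338} = \frac{-216000 + 6298}{34416} = \left(-209702\right) \frac{1}{34416} = - \frac{104851}{17208}$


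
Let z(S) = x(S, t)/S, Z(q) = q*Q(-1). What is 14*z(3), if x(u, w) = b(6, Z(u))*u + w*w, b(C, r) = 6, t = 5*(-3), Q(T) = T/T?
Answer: 1134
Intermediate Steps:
Q(T) = 1
t = -15
Z(q) = q (Z(q) = q*1 = q)
x(u, w) = w**2 + 6*u (x(u, w) = 6*u + w*w = 6*u + w**2 = w**2 + 6*u)
z(S) = (225 + 6*S)/S (z(S) = ((-15)**2 + 6*S)/S = (225 + 6*S)/S)
14*z(3) = 14*(6 + 225/3) = 14*(6 + 225*(1/3)) = 14*(6 + 75) = 14*81 = 1134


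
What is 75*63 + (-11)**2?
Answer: 4846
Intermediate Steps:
75*63 + (-11)**2 = 4725 + 121 = 4846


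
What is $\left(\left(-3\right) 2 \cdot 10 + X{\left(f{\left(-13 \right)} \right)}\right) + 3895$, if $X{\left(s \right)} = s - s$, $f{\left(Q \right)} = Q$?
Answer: $3835$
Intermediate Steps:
$X{\left(s \right)} = 0$
$\left(\left(-3\right) 2 \cdot 10 + X{\left(f{\left(-13 \right)} \right)}\right) + 3895 = \left(\left(-3\right) 2 \cdot 10 + 0\right) + 3895 = \left(\left(-6\right) 10 + 0\right) + 3895 = \left(-60 + 0\right) + 3895 = -60 + 3895 = 3835$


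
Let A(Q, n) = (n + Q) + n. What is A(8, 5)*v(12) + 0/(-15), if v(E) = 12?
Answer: 216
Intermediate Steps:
A(Q, n) = Q + 2*n (A(Q, n) = (Q + n) + n = Q + 2*n)
A(8, 5)*v(12) + 0/(-15) = (8 + 2*5)*12 + 0/(-15) = (8 + 10)*12 + 0*(-1/15) = 18*12 + 0 = 216 + 0 = 216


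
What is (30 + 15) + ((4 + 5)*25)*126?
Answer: 28395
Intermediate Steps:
(30 + 15) + ((4 + 5)*25)*126 = 45 + (9*25)*126 = 45 + 225*126 = 45 + 28350 = 28395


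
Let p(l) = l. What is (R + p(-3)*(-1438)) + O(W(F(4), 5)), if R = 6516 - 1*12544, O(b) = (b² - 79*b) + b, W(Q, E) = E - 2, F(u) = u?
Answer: -1939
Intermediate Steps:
W(Q, E) = -2 + E
O(b) = b² - 78*b
R = -6028 (R = 6516 - 12544 = -6028)
(R + p(-3)*(-1438)) + O(W(F(4), 5)) = (-6028 - 3*(-1438)) + (-2 + 5)*(-78 + (-2 + 5)) = (-6028 + 4314) + 3*(-78 + 3) = -1714 + 3*(-75) = -1714 - 225 = -1939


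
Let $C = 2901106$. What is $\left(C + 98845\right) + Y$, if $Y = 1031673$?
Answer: $4031624$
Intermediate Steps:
$\left(C + 98845\right) + Y = \left(2901106 + 98845\right) + 1031673 = 2999951 + 1031673 = 4031624$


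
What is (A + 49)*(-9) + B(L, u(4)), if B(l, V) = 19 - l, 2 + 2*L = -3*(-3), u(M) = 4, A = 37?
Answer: -1517/2 ≈ -758.50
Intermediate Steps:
L = 7/2 (L = -1 + (-3*(-3))/2 = -1 + (½)*9 = -1 + 9/2 = 7/2 ≈ 3.5000)
(A + 49)*(-9) + B(L, u(4)) = (37 + 49)*(-9) + (19 - 1*7/2) = 86*(-9) + (19 - 7/2) = -774 + 31/2 = -1517/2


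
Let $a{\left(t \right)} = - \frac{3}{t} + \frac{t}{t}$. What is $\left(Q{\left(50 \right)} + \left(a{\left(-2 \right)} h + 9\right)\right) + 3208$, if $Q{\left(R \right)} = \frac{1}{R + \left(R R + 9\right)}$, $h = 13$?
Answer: $\frac{16630943}{5118} \approx 3249.5$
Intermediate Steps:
$Q{\left(R \right)} = \frac{1}{9 + R + R^{2}}$ ($Q{\left(R \right)} = \frac{1}{R + \left(R^{2} + 9\right)} = \frac{1}{R + \left(9 + R^{2}\right)} = \frac{1}{9 + R + R^{2}}$)
$a{\left(t \right)} = 1 - \frac{3}{t}$ ($a{\left(t \right)} = - \frac{3}{t} + 1 = 1 - \frac{3}{t}$)
$\left(Q{\left(50 \right)} + \left(a{\left(-2 \right)} h + 9\right)\right) + 3208 = \left(\frac{1}{9 + 50 + 50^{2}} + \left(\frac{-3 - 2}{-2} \cdot 13 + 9\right)\right) + 3208 = \left(\frac{1}{9 + 50 + 2500} + \left(\left(- \frac{1}{2}\right) \left(-5\right) 13 + 9\right)\right) + 3208 = \left(\frac{1}{2559} + \left(\frac{5}{2} \cdot 13 + 9\right)\right) + 3208 = \left(\frac{1}{2559} + \left(\frac{65}{2} + 9\right)\right) + 3208 = \left(\frac{1}{2559} + \frac{83}{2}\right) + 3208 = \frac{212399}{5118} + 3208 = \frac{16630943}{5118}$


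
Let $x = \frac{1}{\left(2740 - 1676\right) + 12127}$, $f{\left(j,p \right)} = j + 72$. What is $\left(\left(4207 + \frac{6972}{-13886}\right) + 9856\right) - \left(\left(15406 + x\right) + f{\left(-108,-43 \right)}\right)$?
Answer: $- \frac{119747733460}{91585113} \approx -1307.5$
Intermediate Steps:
$f{\left(j,p \right)} = 72 + j$
$x = \frac{1}{13191}$ ($x = \frac{1}{1064 + 12127} = \frac{1}{13191} \approx 7.5809 \cdot 10^{-5}$)
$\left(\left(4207 + \frac{6972}{-13886}\right) + 9856\right) - \left(\left(15406 + x\right) + f{\left(-108,-43 \right)}\right) = \left(\left(4207 + \frac{6972}{-13886}\right) + 9856\right) - \left(\left(15406 + \frac{1}{13191}\right) + \left(72 - 108\right)\right) = \left(\left(4207 + 6972 \left(- \frac{1}{13886}\right)\right) + 9856\right) - \left(\frac{203220547}{13191} - 36\right) = \left(\left(4207 - \frac{3486}{6943}\right) + 9856\right) - \frac{202745671}{13191} = \left(\frac{29205715}{6943} + 9856\right) - \frac{202745671}{13191} = \frac{97635923}{6943} - \frac{202745671}{13191} = - \frac{119747733460}{91585113}$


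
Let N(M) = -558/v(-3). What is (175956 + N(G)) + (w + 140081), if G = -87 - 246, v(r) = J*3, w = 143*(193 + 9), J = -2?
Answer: 345016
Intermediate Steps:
w = 28886 (w = 143*202 = 28886)
v(r) = -6 (v(r) = -2*3 = -6)
G = -333
N(M) = 93 (N(M) = -558/(-6) = -558*(-1/6) = 93)
(175956 + N(G)) + (w + 140081) = (175956 + 93) + (28886 + 140081) = 176049 + 168967 = 345016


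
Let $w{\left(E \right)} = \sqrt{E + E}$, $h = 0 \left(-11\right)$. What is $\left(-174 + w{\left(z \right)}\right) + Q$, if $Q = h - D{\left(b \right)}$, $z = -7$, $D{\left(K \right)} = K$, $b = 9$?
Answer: $-183 + i \sqrt{14} \approx -183.0 + 3.7417 i$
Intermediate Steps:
$h = 0$
$w{\left(E \right)} = \sqrt{2} \sqrt{E}$ ($w{\left(E \right)} = \sqrt{2 E} = \sqrt{2} \sqrt{E}$)
$Q = -9$ ($Q = 0 - 9 = -9$)
$\left(-174 + w{\left(z \right)}\right) + Q = \left(-174 + \sqrt{2} \sqrt{-7}\right) - 9 = \left(-174 + \sqrt{2} i \sqrt{7}\right) - 9 = \left(-174 + i \sqrt{14}\right) - 9 = -183 + i \sqrt{14}$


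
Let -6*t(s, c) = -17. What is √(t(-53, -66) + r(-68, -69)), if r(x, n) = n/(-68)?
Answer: √40035/102 ≈ 1.9616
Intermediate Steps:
r(x, n) = -n/68 (r(x, n) = n*(-1/68) = -n/68)
t(s, c) = 17/6 (t(s, c) = -⅙*(-17) = 17/6)
√(t(-53, -66) + r(-68, -69)) = √(17/6 - 1/68*(-69)) = √(17/6 + 69/68) = √(785/204) = √40035/102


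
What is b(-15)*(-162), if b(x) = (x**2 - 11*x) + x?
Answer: -60750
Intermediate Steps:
b(x) = x**2 - 10*x
b(-15)*(-162) = -15*(-10 - 15)*(-162) = -15*(-25)*(-162) = 375*(-162) = -60750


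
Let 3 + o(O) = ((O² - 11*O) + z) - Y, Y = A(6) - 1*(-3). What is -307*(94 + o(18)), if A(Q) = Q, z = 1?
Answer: -64163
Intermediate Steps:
Y = 9 (Y = 6 - 1*(-3) = 6 + 3 = 9)
o(O) = -11 + O² - 11*O (o(O) = -3 + (((O² - 11*O) + 1) - 1*9) = -3 + ((1 + O² - 11*O) - 9) = -3 + (-8 + O² - 11*O) = -11 + O² - 11*O)
-307*(94 + o(18)) = -307*(94 + (-11 + 18² - 11*18)) = -307*(94 + (-11 + 324 - 198)) = -307*(94 + 115) = -307*209 = -64163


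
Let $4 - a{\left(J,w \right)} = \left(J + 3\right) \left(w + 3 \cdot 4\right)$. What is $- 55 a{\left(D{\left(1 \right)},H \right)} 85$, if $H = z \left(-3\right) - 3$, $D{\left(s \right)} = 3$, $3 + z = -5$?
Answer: $906950$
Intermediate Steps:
$z = -8$ ($z = -3 - 5 = -8$)
$H = 21$ ($H = \left(-8\right) \left(-3\right) - 3 = 24 - 3 = 21$)
$a{\left(J,w \right)} = 4 - \left(3 + J\right) \left(12 + w\right)$ ($a{\left(J,w \right)} = 4 - \left(J + 3\right) \left(w + 3 \cdot 4\right) = 4 - \left(3 + J\right) \left(w + 12\right) = 4 - \left(3 + J\right) \left(12 + w\right)$)
$- 55 a{\left(D{\left(1 \right)},H \right)} 85 = - 55 \left(-32 - 36 - 63 - 3 \cdot 21\right) 85 = - 55 \left(-32 - 36 - 63 - 63\right) 85 = \left(-55\right) \left(-194\right) 85 = 10670 \cdot 85 = 906950$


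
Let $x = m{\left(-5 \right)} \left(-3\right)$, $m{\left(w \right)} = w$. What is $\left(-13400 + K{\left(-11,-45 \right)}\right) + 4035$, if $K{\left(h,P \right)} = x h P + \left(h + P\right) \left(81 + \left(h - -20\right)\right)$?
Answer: $-6980$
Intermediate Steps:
$x = 15$ ($x = \left(-5\right) \left(-3\right) = 15$)
$K{\left(h,P \right)} = \left(101 + h\right) \left(P + h\right) + 15 P h$ ($K{\left(h,P \right)} = 15 h P + \left(h + P\right) \left(81 + \left(h - -20\right)\right) = 15 P h + \left(P + h\right) \left(81 + \left(h + 20\right)\right) = 15 P h + \left(P + h\right) \left(81 + \left(20 + h\right)\right) = 15 P h + \left(P + h\right) \left(101 + h\right) = 15 P h + \left(101 + h\right) \left(P + h\right) = \left(101 + h\right) \left(P + h\right) + 15 P h$)
$\left(-13400 + K{\left(-11,-45 \right)}\right) + 4035 = \left(-13400 + \left(\left(-11\right)^{2} + 101 \left(-45\right) + 101 \left(-11\right) + 16 \left(-45\right) \left(-11\right)\right)\right) + 4035 = \left(-13400 + \left(121 - 4545 - 1111 + 7920\right)\right) + 4035 = \left(-13400 + 2385\right) + 4035 = -11015 + 4035 = -6980$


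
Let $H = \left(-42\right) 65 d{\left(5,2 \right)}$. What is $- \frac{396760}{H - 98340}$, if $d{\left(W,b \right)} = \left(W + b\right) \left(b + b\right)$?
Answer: $\frac{19838}{8739} \approx 2.2701$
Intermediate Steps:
$d{\left(W,b \right)} = 2 b \left(W + b\right)$ ($d{\left(W,b \right)} = \left(W + b\right) 2 b = 2 b \left(W + b\right)$)
$H = -76440$ ($H = \left(-42\right) 65 \cdot 2 \cdot 2 \left(5 + 2\right) = - 2730 \cdot 2 \cdot 2 \cdot 7 = \left(-2730\right) 28 = -76440$)
$- \frac{396760}{H - 98340} = - \frac{396760}{-76440 - 98340} = - \frac{396760}{-174780} = \left(-396760\right) \left(- \frac{1}{174780}\right) = \frac{19838}{8739}$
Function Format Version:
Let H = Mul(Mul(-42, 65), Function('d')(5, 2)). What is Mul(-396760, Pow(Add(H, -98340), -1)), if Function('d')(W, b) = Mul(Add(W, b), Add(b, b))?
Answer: Rational(19838, 8739) ≈ 2.2701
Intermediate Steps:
Function('d')(W, b) = Mul(2, b, Add(W, b)) (Function('d')(W, b) = Mul(Add(W, b), Mul(2, b)) = Mul(2, b, Add(W, b)))
H = -76440 (H = Mul(Mul(-42, 65), Mul(2, 2, Add(5, 2))) = Mul(-2730, Mul(2, 2, 7)) = Mul(-2730, 28) = -76440)
Mul(-396760, Pow(Add(H, -98340), -1)) = Mul(-396760, Pow(Add(-76440, -98340), -1)) = Mul(-396760, Pow(-174780, -1)) = Mul(-396760, Rational(-1, 174780)) = Rational(19838, 8739)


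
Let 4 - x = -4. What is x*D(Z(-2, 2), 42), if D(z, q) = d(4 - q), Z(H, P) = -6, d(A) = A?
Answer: -304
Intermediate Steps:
x = 8 (x = 4 - 1*(-4) = 4 + 4 = 8)
D(z, q) = 4 - q
x*D(Z(-2, 2), 42) = 8*(4 - 1*42) = 8*(4 - 42) = 8*(-38) = -304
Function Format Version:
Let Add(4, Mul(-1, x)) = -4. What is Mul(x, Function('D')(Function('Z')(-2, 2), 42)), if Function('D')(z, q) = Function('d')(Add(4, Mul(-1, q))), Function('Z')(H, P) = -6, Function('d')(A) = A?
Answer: -304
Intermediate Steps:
x = 8 (x = Add(4, Mul(-1, -4)) = Add(4, 4) = 8)
Function('D')(z, q) = Add(4, Mul(-1, q))
Mul(x, Function('D')(Function('Z')(-2, 2), 42)) = Mul(8, Add(4, Mul(-1, 42))) = Mul(8, Add(4, -42)) = Mul(8, -38) = -304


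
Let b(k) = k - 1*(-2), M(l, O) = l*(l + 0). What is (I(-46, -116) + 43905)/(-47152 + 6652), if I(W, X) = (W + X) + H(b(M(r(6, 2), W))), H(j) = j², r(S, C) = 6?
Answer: -45187/40500 ≈ -1.1157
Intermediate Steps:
M(l, O) = l² (M(l, O) = l*l = l²)
b(k) = 2 + k (b(k) = k + 2 = 2 + k)
I(W, X) = 1444 + W + X (I(W, X) = (W + X) + (2 + 6²)² = (W + X) + (2 + 36)² = (W + X) + 38² = (W + X) + 1444 = 1444 + W + X)
(I(-46, -116) + 43905)/(-47152 + 6652) = ((1444 - 46 - 116) + 43905)/(-47152 + 6652) = (1282 + 43905)/(-40500) = 45187*(-1/40500) = -45187/40500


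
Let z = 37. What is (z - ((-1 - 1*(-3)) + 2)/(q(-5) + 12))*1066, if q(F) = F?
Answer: 271830/7 ≈ 38833.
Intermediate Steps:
(z - ((-1 - 1*(-3)) + 2)/(q(-5) + 12))*1066 = (37 - ((-1 - 1*(-3)) + 2)/(-5 + 12))*1066 = (37 - ((-1 + 3) + 2)/7)*1066 = (37 - (2 + 2)/7)*1066 = (37 - 4/7)*1066 = (255/7)*1066 = 271830/7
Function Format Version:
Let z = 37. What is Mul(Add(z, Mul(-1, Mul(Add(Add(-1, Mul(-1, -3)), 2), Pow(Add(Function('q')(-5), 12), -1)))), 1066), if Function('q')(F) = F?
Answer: Rational(271830, 7) ≈ 38833.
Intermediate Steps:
Mul(Add(z, Mul(-1, Mul(Add(Add(-1, Mul(-1, -3)), 2), Pow(Add(Function('q')(-5), 12), -1)))), 1066) = Mul(Add(37, Mul(-1, Mul(Add(Add(-1, Mul(-1, -3)), 2), Pow(Add(-5, 12), -1)))), 1066) = Mul(Add(37, Mul(-1, Mul(Add(Add(-1, 3), 2), Pow(7, -1)))), 1066) = Mul(Add(37, Mul(-1, Mul(Add(2, 2), Rational(1, 7)))), 1066) = Mul(Add(37, Mul(-1, Mul(4, Rational(1, 7)))), 1066) = Mul(Add(37, Mul(-1, Rational(4, 7))), 1066) = Mul(Add(37, Rational(-4, 7)), 1066) = Mul(Rational(255, 7), 1066) = Rational(271830, 7)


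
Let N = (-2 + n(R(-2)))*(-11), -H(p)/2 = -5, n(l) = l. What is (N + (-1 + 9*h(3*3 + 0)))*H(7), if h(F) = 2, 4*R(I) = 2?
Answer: 335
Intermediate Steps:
R(I) = ½ (R(I) = (¼)*2 = ½)
H(p) = 10 (H(p) = -2*(-5) = 10)
N = 33/2 (N = (-2 + ½)*(-11) = -3/2*(-11) = 33/2 ≈ 16.500)
(N + (-1 + 9*h(3*3 + 0)))*H(7) = (33/2 + (-1 + 9*2))*10 = (33/2 + (-1 + 18))*10 = (33/2 + 17)*10 = (67/2)*10 = 335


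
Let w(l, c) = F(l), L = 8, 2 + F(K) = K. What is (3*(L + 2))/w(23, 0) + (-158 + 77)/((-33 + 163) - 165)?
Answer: 131/35 ≈ 3.7429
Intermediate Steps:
F(K) = -2 + K
w(l, c) = -2 + l
(3*(L + 2))/w(23, 0) + (-158 + 77)/((-33 + 163) - 165) = (3*(8 + 2))/(-2 + 23) + (-158 + 77)/((-33 + 163) - 165) = (3*10)/21 - 81/(130 - 165) = 30*(1/21) - 81/(-35) = 10/7 - 81*(-1/35) = 10/7 + 81/35 = 131/35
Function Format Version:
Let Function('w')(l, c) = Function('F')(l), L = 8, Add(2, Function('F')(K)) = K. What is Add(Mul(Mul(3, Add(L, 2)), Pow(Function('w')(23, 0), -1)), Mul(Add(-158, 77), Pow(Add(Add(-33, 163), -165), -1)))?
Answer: Rational(131, 35) ≈ 3.7429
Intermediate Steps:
Function('F')(K) = Add(-2, K)
Function('w')(l, c) = Add(-2, l)
Add(Mul(Mul(3, Add(L, 2)), Pow(Function('w')(23, 0), -1)), Mul(Add(-158, 77), Pow(Add(Add(-33, 163), -165), -1))) = Add(Mul(Mul(3, Add(8, 2)), Pow(Add(-2, 23), -1)), Mul(Add(-158, 77), Pow(Add(Add(-33, 163), -165), -1))) = Add(Mul(Mul(3, 10), Pow(21, -1)), Mul(-81, Pow(Add(130, -165), -1))) = Add(Mul(30, Rational(1, 21)), Mul(-81, Pow(-35, -1))) = Add(Rational(10, 7), Mul(-81, Rational(-1, 35))) = Add(Rational(10, 7), Rational(81, 35)) = Rational(131, 35)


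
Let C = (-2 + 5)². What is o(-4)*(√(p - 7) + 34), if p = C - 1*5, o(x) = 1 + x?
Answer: -102 - 3*I*√3 ≈ -102.0 - 5.1962*I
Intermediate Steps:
C = 9 (C = 3² = 9)
p = 4 (p = 9 - 1*5 = 9 - 5 = 4)
o(-4)*(√(p - 7) + 34) = (1 - 4)*(√(4 - 7) + 34) = -3*(√(-3) + 34) = -3*(I*√3 + 34) = -3*(34 + I*√3) = -102 - 3*I*√3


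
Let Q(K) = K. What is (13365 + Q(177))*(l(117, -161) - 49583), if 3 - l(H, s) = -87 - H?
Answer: -668649792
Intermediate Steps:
l(H, s) = 90 + H (l(H, s) = 3 - (-87 - H) = 3 + (87 + H) = 90 + H)
(13365 + Q(177))*(l(117, -161) - 49583) = (13365 + 177)*((90 + 117) - 49583) = 13542*(207 - 49583) = 13542*(-49376) = -668649792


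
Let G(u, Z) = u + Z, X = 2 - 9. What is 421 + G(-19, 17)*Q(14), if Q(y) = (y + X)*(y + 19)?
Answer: -41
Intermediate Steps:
X = -7
G(u, Z) = Z + u
Q(y) = (-7 + y)*(19 + y) (Q(y) = (y - 7)*(y + 19) = (-7 + y)*(19 + y))
421 + G(-19, 17)*Q(14) = 421 + (17 - 19)*(-133 + 14**2 + 12*14) = 421 - 2*(-133 + 196 + 168) = 421 - 2*231 = 421 - 462 = -41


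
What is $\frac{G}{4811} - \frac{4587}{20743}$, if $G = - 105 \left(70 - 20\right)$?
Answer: $- \frac{130968807}{99794573} \approx -1.3124$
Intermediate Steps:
$G = -5250$ ($G = - 105 \left(70 - 20\right) = \left(-105\right) 50 = -5250$)
$\frac{G}{4811} - \frac{4587}{20743} = - \frac{5250}{4811} - \frac{4587}{20743} = - \frac{130968807}{99794573}$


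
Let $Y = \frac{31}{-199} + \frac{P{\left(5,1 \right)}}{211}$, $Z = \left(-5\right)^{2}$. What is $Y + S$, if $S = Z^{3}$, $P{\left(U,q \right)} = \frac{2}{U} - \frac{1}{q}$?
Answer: $\frac{3280357323}{209945} \approx 15625.0$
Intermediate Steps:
$Z = 25$
$P{\left(U,q \right)} = - \frac{1}{q} + \frac{2}{U}$
$Y = - \frac{33302}{209945}$ ($Y = \frac{31}{-199} + \frac{- 1^{-1} + \frac{2}{5}}{211} = 31 \left(- \frac{1}{199}\right) + \left(\left(-1\right) 1 + 2 \cdot \frac{1}{5}\right) \frac{1}{211} = - \frac{31}{199} + \left(-1 + \frac{2}{5}\right) \frac{1}{211} = - \frac{31}{199} - \frac{3}{1055} = - \frac{33302}{209945} \approx -0.15862$)
$S = 15625$ ($S = 25^{3} = 15625$)
$Y + S = - \frac{33302}{209945} + 15625 = \frac{3280357323}{209945}$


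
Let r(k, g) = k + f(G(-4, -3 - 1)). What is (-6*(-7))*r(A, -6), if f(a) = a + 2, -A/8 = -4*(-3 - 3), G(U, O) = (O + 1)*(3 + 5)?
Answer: -8988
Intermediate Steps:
G(U, O) = 8 + 8*O (G(U, O) = (1 + O)*8 = 8 + 8*O)
A = -192 (A = -(-32)*(-3 - 3) = -(-32)*(-6) = -8*24 = -192)
f(a) = 2 + a
r(k, g) = -22 + k (r(k, g) = k + (2 + (8 + 8*(-3 - 1))) = k + (2 + (8 + 8*(-4))) = k + (2 + (8 - 32)) = k + (2 - 24) = k - 22 = -22 + k)
(-6*(-7))*r(A, -6) = (-6*(-7))*(-22 - 192) = 42*(-214) = -8988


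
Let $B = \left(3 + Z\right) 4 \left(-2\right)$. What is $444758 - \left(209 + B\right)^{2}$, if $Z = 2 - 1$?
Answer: $413429$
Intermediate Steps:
$Z = 1$
$B = -32$ ($B = \left(3 + 1\right) 4 \left(-2\right) = 4 \left(-8\right) = -32$)
$444758 - \left(209 + B\right)^{2} = 444758 - \left(209 - 32\right)^{2} = 444758 - 177^{2} = 444758 - 31329 = 413429$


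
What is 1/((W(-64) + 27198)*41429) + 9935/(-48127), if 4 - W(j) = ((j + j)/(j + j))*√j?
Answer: -8957671117857799/43392636108932566 + 2*I/7663835413093 ≈ -0.20643 + 2.6097e-13*I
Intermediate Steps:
W(j) = 4 - √j (W(j) = 4 - (j + j)/(j + j)*√j = 4 - (2*j)/((2*j))*√j = 4 - (2*j)*(1/(2*j))*√j = 4 - √j)
1/((W(-64) + 27198)*41429) + 9935/(-48127) = 1/(((4 - √(-64)) + 27198)*41429) + 9935/(-48127) = (1/41429)/((4 - 8*I) + 27198) + 9935*(-1/48127) = (1/41429)/((4 - 8*I) + 27198) - 9935/48127 = (1/41429)/(27202 - 8*I) - 9935/48127 = ((27202 + 8*I)/739948868)*(1/41429) - 9935/48127 = (27202 + 8*I)/30655341652372 - 9935/48127 = -9935/48127 + (27202 + 8*I)/30655341652372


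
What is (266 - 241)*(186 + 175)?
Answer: 9025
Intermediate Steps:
(266 - 241)*(186 + 175) = 25*361 = 9025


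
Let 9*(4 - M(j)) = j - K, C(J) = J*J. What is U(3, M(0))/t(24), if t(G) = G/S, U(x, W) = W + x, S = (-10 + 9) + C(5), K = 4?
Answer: 67/9 ≈ 7.4444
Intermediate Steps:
C(J) = J²
M(j) = 40/9 - j/9 (M(j) = 4 - (j - 1*4)/9 = 4 - (j - 4)/9 = 4 - (-4 + j)/9 = 4 + (4/9 - j/9) = 40/9 - j/9)
S = 24 (S = (-10 + 9) + 5² = -1 + 25 = 24)
t(G) = G/24
U(3, M(0))/t(24) = ((40/9 - ⅑*0) + 3)/(((1/24)*24)) = ((40/9 + 0) + 3)/1 = (40/9 + 3)*1 = (67/9)*1 = 67/9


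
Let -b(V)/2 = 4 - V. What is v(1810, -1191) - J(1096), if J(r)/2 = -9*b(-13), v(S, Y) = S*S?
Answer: 3275488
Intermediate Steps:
v(S, Y) = S²
b(V) = -8 + 2*V (b(V) = -2*(4 - V) = -8 + 2*V)
J(r) = 612 (J(r) = 2*(-9*(-8 + 2*(-13))) = 2*(-9*(-8 - 26)) = 2*(-9*(-34)) = 2*306 = 612)
v(1810, -1191) - J(1096) = 1810² - 1*612 = 3276100 - 612 = 3275488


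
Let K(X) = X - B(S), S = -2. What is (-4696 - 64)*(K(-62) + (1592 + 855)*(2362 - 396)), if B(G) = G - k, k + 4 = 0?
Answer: -22899112880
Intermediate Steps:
k = -4 (k = -4 + 0 = -4)
B(G) = 4 + G (B(G) = G - 1*(-4) = G + 4 = 4 + G)
K(X) = -2 + X (K(X) = X - (4 - 2) = X - 1*2 = X - 2 = -2 + X)
(-4696 - 64)*(K(-62) + (1592 + 855)*(2362 - 396)) = (-4696 - 64)*((-2 - 62) + (1592 + 855)*(2362 - 396)) = -4760*(-64 + 2447*1966) = -4760*(-64 + 4810802) = -4760*4810738 = -22899112880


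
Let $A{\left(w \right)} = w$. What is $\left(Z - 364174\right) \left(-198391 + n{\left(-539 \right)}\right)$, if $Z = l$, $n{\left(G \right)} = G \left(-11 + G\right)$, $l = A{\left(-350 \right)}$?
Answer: $-35744858916$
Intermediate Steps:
$l = -350$
$Z = -350$
$\left(Z - 364174\right) \left(-198391 + n{\left(-539 \right)}\right) = \left(-350 - 364174\right) \left(-198391 - 539 \left(-11 - 539\right)\right) = - 364524 \left(-198391 - -296450\right) = - 364524 \left(-198391 + 296450\right) = \left(-364524\right) 98059 = -35744858916$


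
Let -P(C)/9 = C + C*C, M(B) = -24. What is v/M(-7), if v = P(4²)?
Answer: 102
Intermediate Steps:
P(C) = -9*C - 9*C² (P(C) = -9*(C + C*C) = -9*(C + C²) = -9*C - 9*C²)
v = -2448 (v = -9*4²*(1 + 4²) = -9*16*(1 + 16) = -9*16*17 = -2448)
v/M(-7) = -2448/(-24) = -2448*(-1/24) = 102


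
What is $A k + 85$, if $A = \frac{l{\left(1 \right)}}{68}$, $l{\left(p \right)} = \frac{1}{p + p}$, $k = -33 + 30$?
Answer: $\frac{11557}{136} \approx 84.978$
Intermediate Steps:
$k = -3$
$l{\left(p \right)} = \frac{1}{2 p}$
$A = \frac{1}{136}$ ($A = \frac{\frac{1}{2} \cdot 1^{-1}}{68} = \frac{1}{2} \cdot 1 \cdot \frac{1}{68} = \frac{1}{2} \cdot \frac{1}{68} = \frac{1}{136} \approx 0.0073529$)
$A k + 85 = \frac{1}{136} \left(-3\right) + 85 = - \frac{3}{136} + 85 = \frac{11557}{136}$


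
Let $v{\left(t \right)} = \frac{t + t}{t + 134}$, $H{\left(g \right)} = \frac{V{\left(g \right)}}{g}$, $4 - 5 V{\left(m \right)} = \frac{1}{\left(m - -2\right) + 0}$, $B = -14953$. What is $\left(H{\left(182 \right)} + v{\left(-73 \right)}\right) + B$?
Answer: $- \frac{4364341455}{291824} \approx -14955.0$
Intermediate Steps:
$V{\left(m \right)} = \frac{4}{5} - \frac{1}{5 \left(2 + m\right)}$ ($V{\left(m \right)} = \frac{4}{5} - \frac{1}{5 \left(\left(m - -2\right) + 0\right)} = \frac{4}{5} - \frac{1}{5 \left(\left(m + 2\right) + 0\right)} = \frac{4}{5} - \frac{1}{5 \left(\left(2 + m\right) + 0\right)} = \frac{4}{5} - \frac{1}{5 \left(2 + m\right)}$)
$H{\left(g \right)} = \frac{7 + 4 g}{5 g \left(2 + g\right)}$ ($H{\left(g \right)} = \frac{\frac{1}{5} \frac{1}{2 + g} \left(7 + 4 g\right)}{g} = \frac{7 + 4 g}{5 g \left(2 + g\right)}$)
$v{\left(t \right)} = \frac{2 t}{134 + t}$
$\left(H{\left(182 \right)} + v{\left(-73 \right)}\right) + B = \left(\frac{7 + 4 \cdot 182}{5 \cdot 182 \left(2 + 182\right)} + 2 \left(-73\right) \frac{1}{134 - 73}\right) - 14953 = \left(\frac{1}{5} \cdot \frac{1}{182} \cdot \frac{1}{184} \left(7 + 728\right) + 2 \left(-73\right) \frac{1}{61}\right) - 14953 = \left(\frac{1}{5} \cdot \frac{1}{182} \cdot \frac{1}{184} \cdot 735 + 2 \left(-73\right) \frac{1}{61}\right) - 14953 = \left(\frac{21}{4784} - \frac{146}{61}\right) - 14953 = - \frac{697183}{291824} - 14953 = - \frac{4364341455}{291824}$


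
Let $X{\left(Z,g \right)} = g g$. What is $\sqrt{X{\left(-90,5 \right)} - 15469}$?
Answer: $6 i \sqrt{429} \approx 124.27 i$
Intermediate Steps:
$X{\left(Z,g \right)} = g^{2}$
$\sqrt{X{\left(-90,5 \right)} - 15469} = \sqrt{5^{2} - 15469} = \sqrt{25 - 15469} = \sqrt{-15444} = 6 i \sqrt{429}$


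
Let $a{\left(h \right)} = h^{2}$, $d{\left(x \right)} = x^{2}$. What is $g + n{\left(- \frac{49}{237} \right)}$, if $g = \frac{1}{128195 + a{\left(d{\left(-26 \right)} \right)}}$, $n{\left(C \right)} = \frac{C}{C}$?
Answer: $\frac{585172}{585171} \approx 1.0$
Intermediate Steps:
$n{\left(C \right)} = 1$
$g = \frac{1}{585171}$ ($g = \frac{1}{128195 + \left(\left(-26\right)^{2}\right)^{2}} = \frac{1}{128195 + 676^{2}} = \frac{1}{128195 + 456976} = \frac{1}{585171} \approx 1.7089 \cdot 10^{-6}$)
$g + n{\left(- \frac{49}{237} \right)} = \frac{1}{585171} + 1 = \frac{585172}{585171}$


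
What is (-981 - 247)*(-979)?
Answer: 1202212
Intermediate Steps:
(-981 - 247)*(-979) = -1228*(-979) = 1202212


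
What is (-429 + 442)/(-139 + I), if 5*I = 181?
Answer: -65/514 ≈ -0.12646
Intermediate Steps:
I = 181/5 (I = (⅕)*181 = 181/5 ≈ 36.200)
(-429 + 442)/(-139 + I) = (-429 + 442)/(-139 + 181/5) = 13/(-514/5) = 13*(-5/514) = -65/514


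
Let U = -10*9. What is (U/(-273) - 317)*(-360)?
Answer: 10374120/91 ≈ 1.1400e+5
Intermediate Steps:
U = -90
(U/(-273) - 317)*(-360) = (-90/(-273) - 317)*(-360) = (-90*(-1/273) - 317)*(-360) = (30/91 - 317)*(-360) = -28817/91*(-360) = 10374120/91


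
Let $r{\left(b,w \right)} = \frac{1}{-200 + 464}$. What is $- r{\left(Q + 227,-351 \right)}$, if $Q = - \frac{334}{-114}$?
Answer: $- \frac{1}{264} \approx -0.0037879$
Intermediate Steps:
$Q = \frac{167}{57}$ ($Q = \left(-334\right) \left(- \frac{1}{114}\right) = \frac{167}{57} \approx 2.9298$)
$r{\left(b,w \right)} = \frac{1}{264}$
$- r{\left(Q + 227,-351 \right)} = \left(-1\right) \frac{1}{264} = - \frac{1}{264}$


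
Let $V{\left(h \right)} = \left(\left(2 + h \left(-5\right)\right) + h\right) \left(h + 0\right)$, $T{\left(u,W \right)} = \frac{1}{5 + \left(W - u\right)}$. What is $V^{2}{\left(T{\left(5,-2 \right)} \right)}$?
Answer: $4$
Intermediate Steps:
$T{\left(u,W \right)} = \frac{1}{5 + W - u}$
$V{\left(h \right)} = h \left(2 - 4 h\right)$ ($V{\left(h \right)} = \left(\left(2 - 5 h\right) + h\right) h = \left(2 - 4 h\right) h = h \left(2 - 4 h\right)$)
$V^{2}{\left(T{\left(5,-2 \right)} \right)} = \left(\frac{2 \left(1 - \frac{2}{5 - 2 - 5}\right)}{5 - 2 - 5}\right)^{2} = \left(\frac{2 \left(1 - \frac{2}{-2}\right)}{-2}\right)^{2} = \left(2 \left(- \frac{1}{2}\right) \left(1 - -1\right)\right)^{2} = \left(2 \left(- \frac{1}{2}\right) \left(1 + 1\right)\right)^{2} = \left(2 \left(- \frac{1}{2}\right) 2\right)^{2} = \left(-2\right)^{2} = 4$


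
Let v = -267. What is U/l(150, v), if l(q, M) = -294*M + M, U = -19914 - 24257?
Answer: -44171/78231 ≈ -0.56462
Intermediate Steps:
U = -44171
l(q, M) = -293*M
U/l(150, v) = -44171/((-293*(-267))) = -44171/78231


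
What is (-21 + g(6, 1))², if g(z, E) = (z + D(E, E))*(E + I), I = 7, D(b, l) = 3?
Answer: 2601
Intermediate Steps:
g(z, E) = (3 + z)*(7 + E) (g(z, E) = (z + 3)*(E + 7) = (3 + z)*(7 + E))
(-21 + g(6, 1))² = (-21 + (21 + 3*1 + 7*6 + 1*6))² = (-21 + (21 + 3 + 42 + 6))² = (-21 + 72)² = 51² = 2601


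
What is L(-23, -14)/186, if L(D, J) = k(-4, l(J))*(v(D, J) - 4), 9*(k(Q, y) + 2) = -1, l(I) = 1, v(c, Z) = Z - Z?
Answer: 38/837 ≈ 0.045400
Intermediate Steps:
v(c, Z) = 0
k(Q, y) = -19/9 (k(Q, y) = -2 + (1/9)*(-1) = -2 - 1/9 = -19/9)
L(D, J) = 76/9 (L(D, J) = -19*(0 - 4)/9 = -19/9*(-4) = 76/9)
L(-23, -14)/186 = (76/9)/186 = (76/9)*(1/186) = 38/837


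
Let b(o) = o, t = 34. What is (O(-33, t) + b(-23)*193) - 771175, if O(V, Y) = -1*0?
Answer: -775614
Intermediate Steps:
O(V, Y) = 0
(O(-33, t) + b(-23)*193) - 771175 = (0 - 23*193) - 771175 = (0 - 4439) - 771175 = -4439 - 771175 = -775614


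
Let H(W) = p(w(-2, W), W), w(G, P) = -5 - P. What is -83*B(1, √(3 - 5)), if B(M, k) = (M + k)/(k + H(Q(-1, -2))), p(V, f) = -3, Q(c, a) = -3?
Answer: 83/11 + 332*I*√2/11 ≈ 7.5455 + 42.684*I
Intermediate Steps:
H(W) = -3
B(M, k) = (M + k)/(-3 + k) (B(M, k) = (M + k)/(k - 3) = (M + k)/(-3 + k))
-83*B(1, √(3 - 5)) = -83*(1 + √(3 - 5))/(-3 + √(3 - 5)) = -83*(1 + √(-2))/(-3 + √(-2)) = -83*(1 + I*√2)/(-3 + I*√2)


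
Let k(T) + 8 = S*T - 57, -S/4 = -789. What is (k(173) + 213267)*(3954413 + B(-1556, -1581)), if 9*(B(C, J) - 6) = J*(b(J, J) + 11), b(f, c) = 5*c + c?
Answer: 12797348488580/3 ≈ 4.2658e+12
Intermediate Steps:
S = 3156 (S = -4*(-789) = 3156)
k(T) = -65 + 3156*T (k(T) = -8 + (3156*T - 57) = -8 + (-57 + 3156*T) = -65 + 3156*T)
b(f, c) = 6*c
B(C, J) = 6 + J*(11 + 6*J)/9 (B(C, J) = 6 + (J*(6*J + 11))/9 = 6 + (J*(11 + 6*J))/9 = 6 + J*(11 + 6*J)/9)
(k(173) + 213267)*(3954413 + B(-1556, -1581)) = ((-65 + 3156*173) + 213267)*(3954413 + (6 + (2/3)*(-1581)**2 + (11/9)*(-1581))) = ((-65 + 545988) + 213267)*(3954413 + (6 + (2/3)*2499561 - 5797/3)) = (545923 + 213267)*(3954413 + (6 + 1666374 - 5797/3)) = 759190*(3954413 + 4993343/3) = 759190*(16856582/3) = 12797348488580/3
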